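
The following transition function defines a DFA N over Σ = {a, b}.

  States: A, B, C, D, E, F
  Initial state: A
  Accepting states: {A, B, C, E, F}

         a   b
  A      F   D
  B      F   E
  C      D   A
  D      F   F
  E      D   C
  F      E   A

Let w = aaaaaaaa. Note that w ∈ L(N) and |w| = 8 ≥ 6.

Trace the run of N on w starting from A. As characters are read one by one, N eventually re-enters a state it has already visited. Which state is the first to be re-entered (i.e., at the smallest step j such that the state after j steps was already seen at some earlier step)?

Run of N on w = a a a a a a a a:
  step 0: A  (start)
  step 1: F  (read a: A→F)
  step 2: E  (read a: F→E)
  step 3: D  (read a: E→D)
  step 4: F  (read a: D→F)   ← first repeat (F seen earlier)
  step 5: E  (read a: F→E)
  step 6: D  (read a: E→D)
  step 7: F  (read a: D→F)
  step 8: E  (read a: F→E)

The earliest repeat is at step j = 4: N is in F, which it already visited at step i = 1.
Since N has 6 states, any run of length ≥ 6 visits 6+1 states, so by pigeonhole some state repeats within the first 6 steps — that repeat gives the pumpable loop.

F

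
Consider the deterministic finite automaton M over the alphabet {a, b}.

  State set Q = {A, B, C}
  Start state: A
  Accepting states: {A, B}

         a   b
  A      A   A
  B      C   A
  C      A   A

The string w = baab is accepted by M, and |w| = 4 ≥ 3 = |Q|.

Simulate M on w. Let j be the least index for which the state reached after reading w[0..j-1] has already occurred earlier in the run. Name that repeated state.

State sequence: A -b-> A -a-> A -a-> A -b-> A
First repeat at step 1: A was already visited.

The earliest repeat is at step j = 1: M is in A, which it already visited at step i = 0.

A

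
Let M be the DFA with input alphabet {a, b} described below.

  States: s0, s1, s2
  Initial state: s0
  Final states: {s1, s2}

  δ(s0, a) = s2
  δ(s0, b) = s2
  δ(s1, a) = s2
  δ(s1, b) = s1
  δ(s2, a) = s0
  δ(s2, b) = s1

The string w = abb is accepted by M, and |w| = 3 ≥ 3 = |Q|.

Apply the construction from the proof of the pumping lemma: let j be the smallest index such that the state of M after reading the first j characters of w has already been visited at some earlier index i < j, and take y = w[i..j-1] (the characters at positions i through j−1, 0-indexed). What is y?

b

Run of M on w = a b b:
  step 0: s0  (start)
  step 1: s2  (read a: s0→s2)
  step 2: s1  (read b: s2→s1)
  step 3: s1  (read b: s1→s1)   ← first repeat (s1 seen earlier)

So i = 2, j = 3, giving x = w[0:2] = ab, y = w[2:3] = b, z = w[3:3] = ε.
Check: |xy| = 3 ≤ 3 and |y| = 1 ≥ 1. Reading y takes M from s1 back to s1, so every xyⁱz is accepted.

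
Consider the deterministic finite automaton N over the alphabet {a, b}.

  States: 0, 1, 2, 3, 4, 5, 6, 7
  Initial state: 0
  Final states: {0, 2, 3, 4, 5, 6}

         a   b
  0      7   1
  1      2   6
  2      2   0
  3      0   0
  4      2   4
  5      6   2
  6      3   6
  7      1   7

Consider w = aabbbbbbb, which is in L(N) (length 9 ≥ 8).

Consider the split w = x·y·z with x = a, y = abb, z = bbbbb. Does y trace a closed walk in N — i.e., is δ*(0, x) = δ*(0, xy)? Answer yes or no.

Run of N on the first 4 characters of w = a a b b:
  step 0: 0  (start)
  step 1: 7  (read a: 0→7)
  step 2: 1  (read a: 7→1)
  step 3: 6  (read b: 1→6)
  step 4: 6  (read b: 6→6)

After x (step 1): 7. After xy (step 4): 6.
They differ (7 ≠ 6), so y is not a cycle from the state after x; this split is not the one the pumping-lemma construction produces, and pumping y need not keep the string in L(N).

no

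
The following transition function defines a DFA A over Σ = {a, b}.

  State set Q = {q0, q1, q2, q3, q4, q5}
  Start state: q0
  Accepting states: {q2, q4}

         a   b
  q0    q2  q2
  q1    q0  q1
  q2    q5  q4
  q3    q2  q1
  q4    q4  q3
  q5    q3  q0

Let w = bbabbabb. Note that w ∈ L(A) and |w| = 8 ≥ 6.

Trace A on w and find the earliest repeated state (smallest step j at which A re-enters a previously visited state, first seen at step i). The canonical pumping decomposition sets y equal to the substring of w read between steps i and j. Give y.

a

Run of A on w = b b a b b a b b:
  step 0: q0  (start)
  step 1: q2  (read b: q0→q2)
  step 2: q4  (read b: q2→q4)
  step 3: q4  (read a: q4→q4)   ← first repeat (q4 seen earlier)
  step 4: q3  (read b: q4→q3)
  step 5: q1  (read b: q3→q1)
  step 6: q0  (read a: q1→q0)
  step 7: q2  (read b: q0→q2)
  step 8: q4  (read b: q2→q4)

So i = 2, j = 3, giving x = w[0:2] = bb, y = w[2:3] = a, z = w[3:8] = bbabb.
Check: |xy| = 3 ≤ 6 and |y| = 1 ≥ 1. Reading y takes A from q4 back to q4, so every xyⁱz is accepted.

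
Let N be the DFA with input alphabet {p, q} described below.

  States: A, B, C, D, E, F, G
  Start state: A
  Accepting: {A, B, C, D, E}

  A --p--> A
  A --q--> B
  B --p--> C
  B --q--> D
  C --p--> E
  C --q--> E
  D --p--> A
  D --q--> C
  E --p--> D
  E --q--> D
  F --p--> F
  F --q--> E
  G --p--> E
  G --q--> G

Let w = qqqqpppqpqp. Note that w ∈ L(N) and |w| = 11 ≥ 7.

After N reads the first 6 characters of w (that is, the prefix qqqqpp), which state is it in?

Run of N on the first 6 characters of w = q q q q p p:
  step 0: A  (start)
  step 1: B  (read q: A→B)
  step 2: D  (read q: B→D)
  step 3: C  (read q: D→C)
  step 4: E  (read q: C→E)
  step 5: D  (read p: E→D)
  step 6: A  (read p: D→A)

After reading 6 characters, N is in state A.
(This kind of state-tracing is the core of the pumping-lemma construction: with 7 states, pigeonhole forces a repeat within the first 7 steps.)

A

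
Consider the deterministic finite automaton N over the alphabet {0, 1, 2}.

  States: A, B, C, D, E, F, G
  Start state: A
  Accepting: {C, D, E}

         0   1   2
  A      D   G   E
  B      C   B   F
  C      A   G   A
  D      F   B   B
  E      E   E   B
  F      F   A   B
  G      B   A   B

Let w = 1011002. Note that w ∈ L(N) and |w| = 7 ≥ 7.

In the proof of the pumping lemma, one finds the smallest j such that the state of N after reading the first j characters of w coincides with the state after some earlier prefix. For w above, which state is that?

Run of N on w = 1 0 1 1 0 0 2:
  step 0: A  (start)
  step 1: G  (read 1: A→G)
  step 2: B  (read 0: G→B)
  step 3: B  (read 1: B→B)   ← first repeat (B seen earlier)
  step 4: B  (read 1: B→B)
  step 5: C  (read 0: B→C)
  step 6: A  (read 0: C→A)
  step 7: E  (read 2: A→E)

The earliest repeat is at step j = 3: N is in B, which it already visited at step i = 2.
The DFA has 7 states, so the proof of the pumping lemma guarantees a repeated state among the first 7+1 visited; the segment between the two visits is the pumpable y.

B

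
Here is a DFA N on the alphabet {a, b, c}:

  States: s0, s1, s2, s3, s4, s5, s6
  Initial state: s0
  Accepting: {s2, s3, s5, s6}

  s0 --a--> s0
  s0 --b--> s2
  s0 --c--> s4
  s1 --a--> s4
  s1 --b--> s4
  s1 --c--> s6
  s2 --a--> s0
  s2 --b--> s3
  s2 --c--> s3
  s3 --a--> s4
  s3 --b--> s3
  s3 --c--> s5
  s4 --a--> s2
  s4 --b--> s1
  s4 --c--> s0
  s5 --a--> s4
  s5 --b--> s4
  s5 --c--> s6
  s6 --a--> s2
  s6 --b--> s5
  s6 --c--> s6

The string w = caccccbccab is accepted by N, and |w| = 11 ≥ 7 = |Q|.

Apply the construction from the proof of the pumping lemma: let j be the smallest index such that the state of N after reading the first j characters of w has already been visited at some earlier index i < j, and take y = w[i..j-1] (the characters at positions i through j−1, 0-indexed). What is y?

c

Run of N on w = c a c c c c b c c a b:
  step 0: s0  (start)
  step 1: s4  (read c: s0→s4)
  step 2: s2  (read a: s4→s2)
  step 3: s3  (read c: s2→s3)
  step 4: s5  (read c: s3→s5)
  step 5: s6  (read c: s5→s6)
  step 6: s6  (read c: s6→s6)   ← first repeat (s6 seen earlier)
  step 7: s5  (read b: s6→s5)
  step 8: s6  (read c: s5→s6)
  step 9: s6  (read c: s6→s6)
  step 10: s2  (read a: s6→s2)
  step 11: s3  (read b: s2→s3)

So i = 5, j = 6, giving x = w[0:5] = caccc, y = w[5:6] = c, z = w[6:11] = bccab.
Check: |xy| = 6 ≤ 7 and |y| = 1 ≥ 1. Reading y takes N from s6 back to s6, so every xyⁱz is accepted.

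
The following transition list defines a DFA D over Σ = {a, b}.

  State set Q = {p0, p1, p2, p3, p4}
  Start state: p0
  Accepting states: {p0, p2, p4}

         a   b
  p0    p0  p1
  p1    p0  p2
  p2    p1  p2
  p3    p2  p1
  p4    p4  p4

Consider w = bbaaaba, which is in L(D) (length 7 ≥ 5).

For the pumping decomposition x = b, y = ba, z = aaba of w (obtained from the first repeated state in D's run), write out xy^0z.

baaba

xy⁰z = xz = b·aaba = baaba.
Reading y = ba takes D from p1 back to p1, so after x the machine is still in p1, and z then leads to the accepting state p0. Hence baaba ∈ L(D).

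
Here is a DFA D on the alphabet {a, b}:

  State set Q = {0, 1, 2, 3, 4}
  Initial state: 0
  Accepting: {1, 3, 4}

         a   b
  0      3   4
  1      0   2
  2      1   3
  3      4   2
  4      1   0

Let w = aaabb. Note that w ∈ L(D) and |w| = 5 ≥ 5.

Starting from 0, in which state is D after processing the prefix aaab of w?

State sequence: 0 -a-> 3 -a-> 4 -a-> 1 -b-> 2

After reading 4 characters, D is in state 2.
(This kind of state-tracing is the core of the pumping-lemma construction: with 5 states, pigeonhole forces a repeat within the first 5 steps.)

2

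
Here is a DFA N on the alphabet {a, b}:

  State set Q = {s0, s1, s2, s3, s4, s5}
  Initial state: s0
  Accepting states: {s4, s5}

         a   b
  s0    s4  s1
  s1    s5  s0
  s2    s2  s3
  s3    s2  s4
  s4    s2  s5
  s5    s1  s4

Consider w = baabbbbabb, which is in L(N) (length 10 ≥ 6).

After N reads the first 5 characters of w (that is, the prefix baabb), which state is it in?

s1

State sequence: s0 -b-> s1 -a-> s5 -a-> s1 -b-> s0 -b-> s1

After reading 5 characters, N is in state s1.
(This kind of state-tracing is the core of the pumping-lemma construction: with 6 states, pigeonhole forces a repeat within the first 6 steps.)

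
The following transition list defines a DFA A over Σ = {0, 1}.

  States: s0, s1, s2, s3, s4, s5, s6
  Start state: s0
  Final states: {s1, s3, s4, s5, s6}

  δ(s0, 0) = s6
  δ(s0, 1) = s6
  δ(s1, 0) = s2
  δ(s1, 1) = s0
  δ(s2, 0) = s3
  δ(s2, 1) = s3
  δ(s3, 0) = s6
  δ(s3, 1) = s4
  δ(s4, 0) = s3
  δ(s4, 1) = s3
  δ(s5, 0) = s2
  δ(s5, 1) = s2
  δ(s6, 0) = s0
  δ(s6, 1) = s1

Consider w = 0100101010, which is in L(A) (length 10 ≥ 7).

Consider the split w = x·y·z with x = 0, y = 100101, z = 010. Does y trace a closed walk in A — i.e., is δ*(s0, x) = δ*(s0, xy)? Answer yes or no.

Run of A on the first 7 characters of w = 0 1 0 0 1 0 1:
  step 0: s0  (start)
  step 1: s6  (read 0: s0→s6)
  step 2: s1  (read 1: s6→s1)
  step 3: s2  (read 0: s1→s2)
  step 4: s3  (read 0: s2→s3)
  step 5: s4  (read 1: s3→s4)
  step 6: s3  (read 0: s4→s3)
  step 7: s4  (read 1: s3→s4)

After x (step 1): s6. After xy (step 7): s4.
They differ (s6 ≠ s4), so y is not a cycle from the state after x; this split is not the one the pumping-lemma construction produces, and pumping y need not keep the string in L(A).

no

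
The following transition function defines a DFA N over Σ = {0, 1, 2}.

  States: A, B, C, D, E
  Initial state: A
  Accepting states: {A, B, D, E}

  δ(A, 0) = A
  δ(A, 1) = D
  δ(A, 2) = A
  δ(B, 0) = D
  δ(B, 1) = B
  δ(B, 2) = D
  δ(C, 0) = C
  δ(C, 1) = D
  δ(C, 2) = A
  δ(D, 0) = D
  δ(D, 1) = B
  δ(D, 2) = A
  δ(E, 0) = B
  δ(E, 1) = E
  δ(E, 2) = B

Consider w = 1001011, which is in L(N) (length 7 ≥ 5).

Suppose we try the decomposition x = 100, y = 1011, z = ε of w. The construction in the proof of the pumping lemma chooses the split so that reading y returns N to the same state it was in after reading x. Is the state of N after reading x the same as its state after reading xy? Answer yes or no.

no

State sequence: A -1-> D -0-> D -0-> D -1-> B -0-> D -1-> B -1-> B

After x (step 3): D. After xy (step 7): B.
They differ (D ≠ B), so y is not a cycle from the state after x; this split is not the one the pumping-lemma construction produces, and pumping y need not keep the string in L(N).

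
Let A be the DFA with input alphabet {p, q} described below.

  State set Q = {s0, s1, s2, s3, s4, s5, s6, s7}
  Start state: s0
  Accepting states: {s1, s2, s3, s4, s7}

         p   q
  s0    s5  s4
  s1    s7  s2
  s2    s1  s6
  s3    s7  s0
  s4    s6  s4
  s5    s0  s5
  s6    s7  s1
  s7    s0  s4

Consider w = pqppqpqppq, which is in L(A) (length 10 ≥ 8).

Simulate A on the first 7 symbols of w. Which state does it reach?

Run of A on the first 7 characters of w = p q p p q p q:
  step 0: s0  (start)
  step 1: s5  (read p: s0→s5)
  step 2: s5  (read q: s5→s5)
  step 3: s0  (read p: s5→s0)
  step 4: s5  (read p: s0→s5)
  step 5: s5  (read q: s5→s5)
  step 6: s0  (read p: s5→s0)
  step 7: s4  (read q: s0→s4)

After reading 7 characters, A is in state s4.

s4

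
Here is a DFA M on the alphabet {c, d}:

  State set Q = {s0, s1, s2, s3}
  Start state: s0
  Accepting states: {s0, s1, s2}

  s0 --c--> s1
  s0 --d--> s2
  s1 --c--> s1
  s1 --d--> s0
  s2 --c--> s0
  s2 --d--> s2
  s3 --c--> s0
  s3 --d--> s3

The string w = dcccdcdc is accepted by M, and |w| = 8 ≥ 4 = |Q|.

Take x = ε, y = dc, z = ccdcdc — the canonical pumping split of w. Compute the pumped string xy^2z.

dcdcccdcdc

xy^2z = ε·dc·dc·ccdcdc = dcdcccdcdc.
Reading y = dc takes M from s0 back to s0, so after x·y·y the machine is still in s0, and z then leads to the accepting state s1. Hence dcdcccdcdc ∈ L(M).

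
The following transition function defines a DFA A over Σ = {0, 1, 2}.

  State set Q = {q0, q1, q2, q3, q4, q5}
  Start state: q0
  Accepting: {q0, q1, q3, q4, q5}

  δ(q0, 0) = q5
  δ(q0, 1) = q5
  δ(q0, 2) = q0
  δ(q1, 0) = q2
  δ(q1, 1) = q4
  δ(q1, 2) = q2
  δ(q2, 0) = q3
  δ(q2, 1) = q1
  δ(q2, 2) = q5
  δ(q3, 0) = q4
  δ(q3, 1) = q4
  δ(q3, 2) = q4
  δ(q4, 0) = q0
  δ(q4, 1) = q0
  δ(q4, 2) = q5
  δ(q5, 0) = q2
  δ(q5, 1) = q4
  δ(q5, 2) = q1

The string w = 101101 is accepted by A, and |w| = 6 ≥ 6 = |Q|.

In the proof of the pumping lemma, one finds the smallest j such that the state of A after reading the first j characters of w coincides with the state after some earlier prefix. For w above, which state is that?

q0

Run of A on w = 1 0 1 1 0 1:
  step 0: q0  (start)
  step 1: q5  (read 1: q0→q5)
  step 2: q2  (read 0: q5→q2)
  step 3: q1  (read 1: q2→q1)
  step 4: q4  (read 1: q1→q4)
  step 5: q0  (read 0: q4→q0)   ← first repeat (q0 seen earlier)
  step 6: q5  (read 1: q0→q5)

The earliest repeat is at step j = 5: A is in q0, which it already visited at step i = 0.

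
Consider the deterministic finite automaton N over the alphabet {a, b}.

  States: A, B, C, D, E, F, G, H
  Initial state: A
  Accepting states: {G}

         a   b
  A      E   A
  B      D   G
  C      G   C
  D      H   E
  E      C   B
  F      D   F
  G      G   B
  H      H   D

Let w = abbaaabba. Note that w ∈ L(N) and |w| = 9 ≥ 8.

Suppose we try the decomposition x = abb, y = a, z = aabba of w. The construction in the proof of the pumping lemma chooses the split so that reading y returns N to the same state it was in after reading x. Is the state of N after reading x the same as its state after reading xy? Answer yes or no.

State sequence: A -a-> E -b-> B -b-> G -a-> G

After x (step 3): G. After xy (step 4): G.
They match, so y = a drives N around a cycle from G back to itself; pumping y any number of times keeps N in G before reading z, and xyⁱz ∈ L(N) for every i ≥ 0.

yes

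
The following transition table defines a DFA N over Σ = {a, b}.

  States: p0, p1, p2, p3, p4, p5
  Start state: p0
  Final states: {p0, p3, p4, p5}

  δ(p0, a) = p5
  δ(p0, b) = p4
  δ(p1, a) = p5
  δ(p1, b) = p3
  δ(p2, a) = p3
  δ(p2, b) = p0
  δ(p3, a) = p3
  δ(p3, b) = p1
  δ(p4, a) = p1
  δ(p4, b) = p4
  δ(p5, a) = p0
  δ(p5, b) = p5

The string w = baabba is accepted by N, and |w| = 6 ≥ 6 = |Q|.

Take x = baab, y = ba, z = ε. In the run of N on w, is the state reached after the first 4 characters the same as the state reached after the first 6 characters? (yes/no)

no

State sequence: p0 -b-> p4 -a-> p1 -a-> p5 -b-> p5 -b-> p5 -a-> p0

After x (step 4): p5. After xy (step 6): p0.
They differ (p5 ≠ p0), so y is not a cycle from the state after x; this split is not the one the pumping-lemma construction produces, and pumping y need not keep the string in L(N).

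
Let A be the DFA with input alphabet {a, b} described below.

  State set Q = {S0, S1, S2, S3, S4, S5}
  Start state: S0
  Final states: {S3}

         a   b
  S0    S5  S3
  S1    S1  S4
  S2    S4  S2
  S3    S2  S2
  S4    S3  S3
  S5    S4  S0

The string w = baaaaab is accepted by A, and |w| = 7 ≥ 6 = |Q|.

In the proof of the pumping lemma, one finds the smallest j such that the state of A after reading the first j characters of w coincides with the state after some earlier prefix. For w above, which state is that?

Run of A on w = b a a a a a b:
  step 0: S0  (start)
  step 1: S3  (read b: S0→S3)
  step 2: S2  (read a: S3→S2)
  step 3: S4  (read a: S2→S4)
  step 4: S3  (read a: S4→S3)   ← first repeat (S3 seen earlier)
  step 5: S2  (read a: S3→S2)
  step 6: S4  (read a: S2→S4)
  step 7: S3  (read b: S4→S3)

The earliest repeat is at step j = 4: A is in S3, which it already visited at step i = 1.

S3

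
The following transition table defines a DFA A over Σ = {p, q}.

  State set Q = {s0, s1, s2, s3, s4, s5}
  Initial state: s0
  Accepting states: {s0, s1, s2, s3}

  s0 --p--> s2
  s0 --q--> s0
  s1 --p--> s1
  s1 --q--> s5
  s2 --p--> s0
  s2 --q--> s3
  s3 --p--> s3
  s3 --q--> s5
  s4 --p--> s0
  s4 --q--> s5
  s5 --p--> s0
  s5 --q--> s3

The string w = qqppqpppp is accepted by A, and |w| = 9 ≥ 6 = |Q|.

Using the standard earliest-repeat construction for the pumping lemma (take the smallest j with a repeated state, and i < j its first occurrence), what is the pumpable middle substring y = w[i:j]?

Run of A on w = q q p p q p p p p:
  step 0: s0  (start)
  step 1: s0  (read q: s0→s0)   ← first repeat (s0 seen earlier)
  step 2: s0  (read q: s0→s0)
  step 3: s2  (read p: s0→s2)
  step 4: s0  (read p: s2→s0)
  step 5: s0  (read q: s0→s0)
  step 6: s2  (read p: s0→s2)
  step 7: s0  (read p: s2→s0)
  step 8: s2  (read p: s0→s2)
  step 9: s0  (read p: s2→s0)

So i = 0, j = 1, giving x = w[0:0] = ε, y = w[0:1] = q, z = w[1:9] = qppqpppp.
Check: |xy| = 1 ≤ 6 and |y| = 1 ≥ 1. Reading y takes A from s0 back to s0, so every xyⁱz is accepted.

q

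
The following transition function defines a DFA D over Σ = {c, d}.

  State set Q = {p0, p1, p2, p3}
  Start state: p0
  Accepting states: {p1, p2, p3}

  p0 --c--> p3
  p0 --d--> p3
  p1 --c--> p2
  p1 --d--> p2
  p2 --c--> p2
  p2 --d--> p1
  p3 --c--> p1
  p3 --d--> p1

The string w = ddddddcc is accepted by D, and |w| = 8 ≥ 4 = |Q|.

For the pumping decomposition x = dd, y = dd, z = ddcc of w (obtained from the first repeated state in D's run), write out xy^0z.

ddddcc

xy⁰z = xz = dd·ddcc = ddddcc.
Reading y = dd takes D from p1 back to p1, so after x the machine is still in p1, and z then leads to the accepting state p2. Hence ddddcc ∈ L(D).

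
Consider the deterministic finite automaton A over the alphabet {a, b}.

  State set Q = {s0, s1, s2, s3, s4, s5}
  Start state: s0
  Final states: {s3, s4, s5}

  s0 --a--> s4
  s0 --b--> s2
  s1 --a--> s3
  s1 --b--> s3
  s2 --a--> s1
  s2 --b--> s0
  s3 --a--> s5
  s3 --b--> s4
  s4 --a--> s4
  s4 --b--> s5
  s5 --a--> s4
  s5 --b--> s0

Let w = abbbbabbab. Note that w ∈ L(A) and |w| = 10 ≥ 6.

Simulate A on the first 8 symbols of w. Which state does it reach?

State sequence: s0 -a-> s4 -b-> s5 -b-> s0 -b-> s2 -b-> s0 -a-> s4 -b-> s5 -b-> s0

After reading 8 characters, A is in state s0.

s0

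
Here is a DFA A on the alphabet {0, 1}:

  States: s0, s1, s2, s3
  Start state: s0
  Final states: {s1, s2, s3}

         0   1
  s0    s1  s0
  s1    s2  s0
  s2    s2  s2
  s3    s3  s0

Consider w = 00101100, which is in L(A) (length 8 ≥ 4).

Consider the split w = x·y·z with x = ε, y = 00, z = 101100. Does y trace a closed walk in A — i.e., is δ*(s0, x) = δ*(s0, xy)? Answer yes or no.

Run of A on the first 2 characters of w = 0 0:
  step 0: s0  (start)
  step 1: s1  (read 0: s0→s1)
  step 2: s2  (read 0: s1→s2)

After x (step 0): s0. After xy (step 2): s2.
They differ (s0 ≠ s2), so y is not a cycle from the state after x; this split is not the one the pumping-lemma construction produces, and pumping y need not keep the string in L(A).

no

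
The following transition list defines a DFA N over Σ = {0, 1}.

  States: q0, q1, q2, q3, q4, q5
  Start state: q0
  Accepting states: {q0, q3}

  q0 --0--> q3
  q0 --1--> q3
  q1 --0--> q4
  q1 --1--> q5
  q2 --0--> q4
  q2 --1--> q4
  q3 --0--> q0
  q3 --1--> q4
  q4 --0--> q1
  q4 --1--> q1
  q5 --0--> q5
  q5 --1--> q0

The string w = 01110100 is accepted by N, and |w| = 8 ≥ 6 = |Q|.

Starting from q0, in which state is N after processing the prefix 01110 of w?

State sequence: q0 -0-> q3 -1-> q4 -1-> q1 -1-> q5 -0-> q5

After reading 5 characters, N is in state q5.

q5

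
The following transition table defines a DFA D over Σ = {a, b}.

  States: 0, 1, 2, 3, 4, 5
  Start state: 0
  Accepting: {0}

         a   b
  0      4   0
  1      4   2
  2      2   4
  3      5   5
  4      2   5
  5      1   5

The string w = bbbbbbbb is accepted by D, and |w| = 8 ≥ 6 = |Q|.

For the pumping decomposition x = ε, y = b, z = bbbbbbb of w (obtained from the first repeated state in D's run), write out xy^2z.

bbbbbbbbb

xy^2z = ε·b·b·bbbbbbb = bbbbbbbbb.
Reading y = b takes D from 0 back to 0, so after x·y·y the machine is still in 0, and z then leads to the accepting state 0. Hence bbbbbbbbb ∈ L(D).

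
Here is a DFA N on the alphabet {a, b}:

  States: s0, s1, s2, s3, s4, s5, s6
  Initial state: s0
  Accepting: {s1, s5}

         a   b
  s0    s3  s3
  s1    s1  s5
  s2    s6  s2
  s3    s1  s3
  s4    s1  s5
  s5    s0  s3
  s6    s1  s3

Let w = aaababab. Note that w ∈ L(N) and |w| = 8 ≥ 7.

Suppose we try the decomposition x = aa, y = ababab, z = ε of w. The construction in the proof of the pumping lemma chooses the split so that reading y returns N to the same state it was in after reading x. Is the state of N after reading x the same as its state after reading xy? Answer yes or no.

no

State sequence: s0 -a-> s3 -a-> s1 -a-> s1 -b-> s5 -a-> s0 -b-> s3 -a-> s1 -b-> s5

After x (step 2): s1. After xy (step 8): s5.
They differ (s1 ≠ s5), so y is not a cycle from the state after x; this split is not the one the pumping-lemma construction produces, and pumping y need not keep the string in L(N).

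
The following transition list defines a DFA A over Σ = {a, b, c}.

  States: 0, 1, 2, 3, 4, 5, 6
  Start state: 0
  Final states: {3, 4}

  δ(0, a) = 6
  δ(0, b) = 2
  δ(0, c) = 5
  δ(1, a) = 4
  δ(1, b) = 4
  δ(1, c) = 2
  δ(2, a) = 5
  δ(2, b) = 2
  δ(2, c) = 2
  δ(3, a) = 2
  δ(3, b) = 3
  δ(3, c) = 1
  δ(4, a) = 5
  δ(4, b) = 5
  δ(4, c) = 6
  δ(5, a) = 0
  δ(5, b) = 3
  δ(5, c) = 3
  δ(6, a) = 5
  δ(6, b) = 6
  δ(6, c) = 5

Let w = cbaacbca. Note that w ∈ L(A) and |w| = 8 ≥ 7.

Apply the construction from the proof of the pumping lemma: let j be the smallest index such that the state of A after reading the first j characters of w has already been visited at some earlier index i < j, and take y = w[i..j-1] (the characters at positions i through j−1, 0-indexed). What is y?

Run of A on w = c b a a c b c a:
  step 0: 0  (start)
  step 1: 5  (read c: 0→5)
  step 2: 3  (read b: 5→3)
  step 3: 2  (read a: 3→2)
  step 4: 5  (read a: 2→5)   ← first repeat (5 seen earlier)
  step 5: 3  (read c: 5→3)
  step 6: 3  (read b: 3→3)
  step 7: 1  (read c: 3→1)
  step 8: 4  (read a: 1→4)

So i = 1, j = 4, giving x = w[0:1] = c, y = w[1:4] = baa, z = w[4:8] = cbca.
Check: |xy| = 4 ≤ 7 and |y| = 3 ≥ 1. Reading y takes A from 5 back to 5, so every xyⁱz is accepted.
With |Q| = 7, pigeonhole forces a state repeat no later than step 7; the substring read between the first and second visits to that state can be pumped.

baa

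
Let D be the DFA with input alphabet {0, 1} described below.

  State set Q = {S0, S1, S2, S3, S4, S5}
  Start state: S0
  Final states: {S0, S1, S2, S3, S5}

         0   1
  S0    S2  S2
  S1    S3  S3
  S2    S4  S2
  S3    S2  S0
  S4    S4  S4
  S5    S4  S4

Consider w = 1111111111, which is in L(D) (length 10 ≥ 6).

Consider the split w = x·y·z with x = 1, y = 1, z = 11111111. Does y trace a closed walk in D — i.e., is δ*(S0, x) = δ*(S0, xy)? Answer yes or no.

State sequence: S0 -1-> S2 -1-> S2

After x (step 1): S2. After xy (step 2): S2.
They match, so y = 1 drives D around a cycle from S2 back to itself; pumping y any number of times keeps D in S2 before reading z, and xyⁱz ∈ L(D) for every i ≥ 0.

yes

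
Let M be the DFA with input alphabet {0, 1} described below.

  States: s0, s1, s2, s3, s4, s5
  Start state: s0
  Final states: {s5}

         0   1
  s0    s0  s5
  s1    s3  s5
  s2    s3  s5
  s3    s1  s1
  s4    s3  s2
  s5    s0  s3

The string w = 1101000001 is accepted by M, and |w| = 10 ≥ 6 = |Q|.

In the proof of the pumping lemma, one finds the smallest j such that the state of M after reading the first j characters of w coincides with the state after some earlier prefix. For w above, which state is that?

Run of M on w = 1 1 0 1 0 0 0 0 0 1:
  step 0: s0  (start)
  step 1: s5  (read 1: s0→s5)
  step 2: s3  (read 1: s5→s3)
  step 3: s1  (read 0: s3→s1)
  step 4: s5  (read 1: s1→s5)   ← first repeat (s5 seen earlier)
  step 5: s0  (read 0: s5→s0)
  step 6: s0  (read 0: s0→s0)
  step 7: s0  (read 0: s0→s0)
  step 8: s0  (read 0: s0→s0)
  step 9: s0  (read 0: s0→s0)
  step 10: s5  (read 1: s0→s5)

The earliest repeat is at step j = 4: M is in s5, which it already visited at step i = 1.
Since M has 6 states, any run of length ≥ 6 visits 6+1 states, so by pigeonhole some state repeats within the first 6 steps — that repeat gives the pumpable loop.

s5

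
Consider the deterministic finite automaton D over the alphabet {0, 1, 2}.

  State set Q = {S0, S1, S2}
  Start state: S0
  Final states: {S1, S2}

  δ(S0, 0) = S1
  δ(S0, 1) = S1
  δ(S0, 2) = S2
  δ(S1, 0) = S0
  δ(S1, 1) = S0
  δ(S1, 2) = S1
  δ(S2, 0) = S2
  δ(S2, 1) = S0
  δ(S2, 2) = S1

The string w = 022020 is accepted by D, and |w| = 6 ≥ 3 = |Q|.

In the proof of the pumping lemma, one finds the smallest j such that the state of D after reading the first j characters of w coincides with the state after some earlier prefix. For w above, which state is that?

Run of D on w = 0 2 2 0 2 0:
  step 0: S0  (start)
  step 1: S1  (read 0: S0→S1)
  step 2: S1  (read 2: S1→S1)   ← first repeat (S1 seen earlier)
  step 3: S1  (read 2: S1→S1)
  step 4: S0  (read 0: S1→S0)
  step 5: S2  (read 2: S0→S2)
  step 6: S2  (read 0: S2→S2)

The earliest repeat is at step j = 2: D is in S1, which it already visited at step i = 1.
Pumping length from the standard proof: p = 3 (the number of states). The repeated state found above gives |xy| = j ≤ 3 and |y| = j − i ≥ 1.

S1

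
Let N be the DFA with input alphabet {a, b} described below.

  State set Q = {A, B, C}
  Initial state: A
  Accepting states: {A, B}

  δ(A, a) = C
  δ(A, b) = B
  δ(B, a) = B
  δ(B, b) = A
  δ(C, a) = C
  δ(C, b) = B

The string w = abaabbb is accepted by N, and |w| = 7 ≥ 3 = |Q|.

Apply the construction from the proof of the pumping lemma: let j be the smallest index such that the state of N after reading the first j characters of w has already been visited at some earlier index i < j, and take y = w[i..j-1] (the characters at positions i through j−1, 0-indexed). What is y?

a

Run of N on w = a b a a b b b:
  step 0: A  (start)
  step 1: C  (read a: A→C)
  step 2: B  (read b: C→B)
  step 3: B  (read a: B→B)   ← first repeat (B seen earlier)
  step 4: B  (read a: B→B)
  step 5: A  (read b: B→A)
  step 6: B  (read b: A→B)
  step 7: A  (read b: B→A)

So i = 2, j = 3, giving x = w[0:2] = ab, y = w[2:3] = a, z = w[3:7] = abbb.
Check: |xy| = 3 ≤ 3 and |y| = 1 ≥ 1. Reading y takes N from B back to B, so every xyⁱz is accepted.
Since N has 3 states, any run of length ≥ 3 visits 3+1 states, so by pigeonhole some state repeats within the first 3 steps — that repeat gives the pumpable loop.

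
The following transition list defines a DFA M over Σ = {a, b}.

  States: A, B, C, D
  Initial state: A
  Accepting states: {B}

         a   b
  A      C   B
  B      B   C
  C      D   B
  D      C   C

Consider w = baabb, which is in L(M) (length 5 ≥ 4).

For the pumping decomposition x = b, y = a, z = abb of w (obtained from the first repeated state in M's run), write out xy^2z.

baaabb

xy^2z = b·a·a·abb = baaabb.
Reading y = a takes M from B back to B, so after x·y·y the machine is still in B, and z then leads to the accepting state B. Hence baaabb ∈ L(M).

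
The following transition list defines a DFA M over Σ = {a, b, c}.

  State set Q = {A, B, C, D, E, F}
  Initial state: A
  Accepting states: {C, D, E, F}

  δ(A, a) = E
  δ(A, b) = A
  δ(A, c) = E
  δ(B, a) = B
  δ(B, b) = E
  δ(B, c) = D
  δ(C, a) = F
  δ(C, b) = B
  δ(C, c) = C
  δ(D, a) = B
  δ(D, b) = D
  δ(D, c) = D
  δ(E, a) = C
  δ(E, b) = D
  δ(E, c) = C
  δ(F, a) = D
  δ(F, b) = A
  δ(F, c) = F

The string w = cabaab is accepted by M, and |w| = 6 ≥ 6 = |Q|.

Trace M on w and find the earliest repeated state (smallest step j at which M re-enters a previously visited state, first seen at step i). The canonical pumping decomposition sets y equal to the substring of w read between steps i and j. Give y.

a

Run of M on w = c a b a a b:
  step 0: A  (start)
  step 1: E  (read c: A→E)
  step 2: C  (read a: E→C)
  step 3: B  (read b: C→B)
  step 4: B  (read a: B→B)   ← first repeat (B seen earlier)
  step 5: B  (read a: B→B)
  step 6: E  (read b: B→E)

So i = 3, j = 4, giving x = w[0:3] = cab, y = w[3:4] = a, z = w[4:6] = ab.
Check: |xy| = 4 ≤ 6 and |y| = 1 ≥ 1. Reading y takes M from B back to B, so every xyⁱz is accepted.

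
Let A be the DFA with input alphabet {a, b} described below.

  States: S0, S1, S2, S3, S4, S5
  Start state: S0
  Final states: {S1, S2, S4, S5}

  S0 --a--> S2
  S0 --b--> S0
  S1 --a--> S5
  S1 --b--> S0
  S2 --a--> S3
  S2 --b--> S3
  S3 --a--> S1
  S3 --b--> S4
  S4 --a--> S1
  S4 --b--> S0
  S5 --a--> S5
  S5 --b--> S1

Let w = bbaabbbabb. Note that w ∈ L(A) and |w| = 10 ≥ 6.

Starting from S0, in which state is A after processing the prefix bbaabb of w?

State sequence: S0 -b-> S0 -b-> S0 -a-> S2 -a-> S3 -b-> S4 -b-> S0

After reading 6 characters, A is in state S0.

S0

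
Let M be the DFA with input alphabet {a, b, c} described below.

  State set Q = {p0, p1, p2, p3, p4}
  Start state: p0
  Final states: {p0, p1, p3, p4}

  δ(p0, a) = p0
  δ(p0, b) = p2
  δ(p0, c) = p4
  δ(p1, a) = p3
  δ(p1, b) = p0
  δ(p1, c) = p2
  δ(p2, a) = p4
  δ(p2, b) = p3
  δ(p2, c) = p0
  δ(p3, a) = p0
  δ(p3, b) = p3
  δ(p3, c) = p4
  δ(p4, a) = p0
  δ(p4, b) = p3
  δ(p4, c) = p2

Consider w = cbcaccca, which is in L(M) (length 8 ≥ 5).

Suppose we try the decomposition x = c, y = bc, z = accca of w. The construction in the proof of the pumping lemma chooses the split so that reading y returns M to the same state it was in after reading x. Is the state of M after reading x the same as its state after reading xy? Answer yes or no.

yes

Run of M on the first 3 characters of w = c b c:
  step 0: p0  (start)
  step 1: p4  (read c: p0→p4)
  step 2: p3  (read b: p4→p3)
  step 3: p4  (read c: p3→p4)

After x (step 1): p4. After xy (step 3): p4.
They match, so y = bc drives M around a cycle from p4 back to itself; pumping y any number of times keeps M in p4 before reading z, and xyⁱz ∈ L(M) for every i ≥ 0.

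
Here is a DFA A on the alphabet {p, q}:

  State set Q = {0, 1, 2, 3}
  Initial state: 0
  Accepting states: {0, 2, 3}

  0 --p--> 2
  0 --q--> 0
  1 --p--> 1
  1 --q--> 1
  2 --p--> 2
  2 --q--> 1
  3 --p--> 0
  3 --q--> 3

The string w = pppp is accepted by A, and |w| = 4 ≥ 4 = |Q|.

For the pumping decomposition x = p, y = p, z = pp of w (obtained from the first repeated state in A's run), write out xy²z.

xy^2z = p·p·p·pp = ppppp.
Reading y = p takes A from 2 back to 2, so after x·y·y the machine is still in 2, and z then leads to the accepting state 2. Hence ppppp ∈ L(A).

ppppp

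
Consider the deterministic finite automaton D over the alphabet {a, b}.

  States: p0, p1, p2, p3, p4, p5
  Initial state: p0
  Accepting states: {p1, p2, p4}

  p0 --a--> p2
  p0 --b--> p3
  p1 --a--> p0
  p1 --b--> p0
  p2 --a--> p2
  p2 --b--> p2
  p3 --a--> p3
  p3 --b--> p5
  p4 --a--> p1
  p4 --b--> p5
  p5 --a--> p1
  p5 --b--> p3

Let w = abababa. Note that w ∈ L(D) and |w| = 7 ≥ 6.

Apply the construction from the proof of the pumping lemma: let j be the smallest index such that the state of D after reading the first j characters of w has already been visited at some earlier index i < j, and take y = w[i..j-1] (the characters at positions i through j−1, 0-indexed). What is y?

b

Run of D on w = a b a b a b a:
  step 0: p0  (start)
  step 1: p2  (read a: p0→p2)
  step 2: p2  (read b: p2→p2)   ← first repeat (p2 seen earlier)
  step 3: p2  (read a: p2→p2)
  step 4: p2  (read b: p2→p2)
  step 5: p2  (read a: p2→p2)
  step 6: p2  (read b: p2→p2)
  step 7: p2  (read a: p2→p2)

So i = 1, j = 2, giving x = w[0:1] = a, y = w[1:2] = b, z = w[2:7] = ababa.
Check: |xy| = 2 ≤ 6 and |y| = 1 ≥ 1. Reading y takes D from p2 back to p2, so every xyⁱz is accepted.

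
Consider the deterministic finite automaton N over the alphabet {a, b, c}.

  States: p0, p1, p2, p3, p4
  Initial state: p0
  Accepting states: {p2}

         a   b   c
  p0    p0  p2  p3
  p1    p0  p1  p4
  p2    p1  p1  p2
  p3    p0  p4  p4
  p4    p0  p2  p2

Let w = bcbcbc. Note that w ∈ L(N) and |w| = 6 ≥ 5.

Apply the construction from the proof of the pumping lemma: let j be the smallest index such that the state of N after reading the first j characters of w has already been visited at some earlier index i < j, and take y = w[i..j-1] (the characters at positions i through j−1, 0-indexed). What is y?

c

Run of N on w = b c b c b c:
  step 0: p0  (start)
  step 1: p2  (read b: p0→p2)
  step 2: p2  (read c: p2→p2)   ← first repeat (p2 seen earlier)
  step 3: p1  (read b: p2→p1)
  step 4: p4  (read c: p1→p4)
  step 5: p2  (read b: p4→p2)
  step 6: p2  (read c: p2→p2)

So i = 1, j = 2, giving x = w[0:1] = b, y = w[1:2] = c, z = w[2:6] = bcbc.
Check: |xy| = 2 ≤ 5 and |y| = 1 ≥ 1. Reading y takes N from p2 back to p2, so every xyⁱz is accepted.
Pumping length from the standard proof: p = 5 (the number of states). The repeated state found above gives |xy| = j ≤ 5 and |y| = j − i ≥ 1.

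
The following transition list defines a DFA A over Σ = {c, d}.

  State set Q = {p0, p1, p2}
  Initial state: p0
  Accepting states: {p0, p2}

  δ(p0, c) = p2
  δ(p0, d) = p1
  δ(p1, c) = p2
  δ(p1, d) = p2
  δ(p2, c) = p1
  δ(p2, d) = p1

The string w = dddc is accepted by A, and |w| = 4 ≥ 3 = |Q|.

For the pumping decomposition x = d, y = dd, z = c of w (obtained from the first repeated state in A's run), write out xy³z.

xy^3z = d·dd·dd·dd·c = dddddddc.
Reading y = dd takes A from p1 back to p1, so after x·y·y·y the machine is still in p1, and z then leads to the accepting state p2. Hence dddddddc ∈ L(A).

dddddddc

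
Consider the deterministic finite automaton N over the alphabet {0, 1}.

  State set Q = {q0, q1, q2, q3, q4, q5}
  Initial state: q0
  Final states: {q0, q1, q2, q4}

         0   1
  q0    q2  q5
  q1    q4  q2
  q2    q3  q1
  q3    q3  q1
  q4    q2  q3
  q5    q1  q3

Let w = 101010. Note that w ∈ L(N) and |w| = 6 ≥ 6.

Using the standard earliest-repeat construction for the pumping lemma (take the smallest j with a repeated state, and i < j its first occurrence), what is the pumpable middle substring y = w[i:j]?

State sequence: q0 -1-> q5 -0-> q1 -1-> q2 -0-> q3 -1-> q1 -0-> q4
First repeat at step 5: q1 was already visited.

So i = 2, j = 5, giving x = w[0:2] = 10, y = w[2:5] = 101, z = w[5:6] = 0.
Check: |xy| = 5 ≤ 6 and |y| = 3 ≥ 1. Reading y takes N from q1 back to q1, so every xyⁱz is accepted.

101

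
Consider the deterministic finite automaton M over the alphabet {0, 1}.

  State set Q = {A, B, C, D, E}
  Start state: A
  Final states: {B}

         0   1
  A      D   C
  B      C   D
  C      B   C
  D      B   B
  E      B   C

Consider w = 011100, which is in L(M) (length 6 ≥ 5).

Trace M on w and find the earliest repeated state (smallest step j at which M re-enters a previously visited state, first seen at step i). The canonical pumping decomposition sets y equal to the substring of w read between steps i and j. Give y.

State sequence: A -0-> D -1-> B -1-> D -1-> B -0-> C -0-> B
First repeat at step 3: D was already visited.

So i = 1, j = 3, giving x = w[0:1] = 0, y = w[1:3] = 11, z = w[3:6] = 100.
Check: |xy| = 3 ≤ 5 and |y| = 2 ≥ 1. Reading y takes M from D back to D, so every xyⁱz is accepted.

11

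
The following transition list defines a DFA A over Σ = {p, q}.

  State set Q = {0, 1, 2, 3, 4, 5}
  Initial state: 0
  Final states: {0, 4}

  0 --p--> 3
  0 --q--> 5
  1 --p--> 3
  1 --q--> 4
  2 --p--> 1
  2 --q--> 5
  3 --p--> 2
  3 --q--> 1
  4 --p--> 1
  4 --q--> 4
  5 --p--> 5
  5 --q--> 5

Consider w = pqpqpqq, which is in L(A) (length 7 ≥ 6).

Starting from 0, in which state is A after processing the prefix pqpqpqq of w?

Run of A on the first 7 characters of w = p q p q p q q:
  step 0: 0  (start)
  step 1: 3  (read p: 0→3)
  step 2: 1  (read q: 3→1)
  step 3: 3  (read p: 1→3)
  step 4: 1  (read q: 3→1)
  step 5: 3  (read p: 1→3)
  step 6: 1  (read q: 3→1)
  step 7: 4  (read q: 1→4)

After reading 7 characters, A is in state 4.

4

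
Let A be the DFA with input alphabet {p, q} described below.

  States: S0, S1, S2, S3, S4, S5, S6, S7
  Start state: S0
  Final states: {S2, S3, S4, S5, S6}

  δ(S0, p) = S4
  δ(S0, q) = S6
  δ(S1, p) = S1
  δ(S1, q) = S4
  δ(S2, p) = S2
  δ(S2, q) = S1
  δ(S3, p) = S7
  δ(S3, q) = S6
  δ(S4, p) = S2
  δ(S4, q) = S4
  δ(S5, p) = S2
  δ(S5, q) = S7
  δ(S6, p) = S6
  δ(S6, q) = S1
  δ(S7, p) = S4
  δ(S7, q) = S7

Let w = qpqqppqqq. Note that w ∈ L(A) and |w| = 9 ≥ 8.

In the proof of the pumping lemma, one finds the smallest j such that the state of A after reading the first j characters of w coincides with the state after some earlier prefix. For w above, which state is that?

State sequence: S0 -q-> S6 -p-> S6 -q-> S1 -q-> S4 -p-> S2 -p-> S2 -q-> S1 -q-> S4 -q-> S4
First repeat at step 2: S6 was already visited.

The earliest repeat is at step j = 2: A is in S6, which it already visited at step i = 1.
The DFA has 8 states, so the proof of the pumping lemma guarantees a repeated state among the first 8+1 visited; the segment between the two visits is the pumpable y.

S6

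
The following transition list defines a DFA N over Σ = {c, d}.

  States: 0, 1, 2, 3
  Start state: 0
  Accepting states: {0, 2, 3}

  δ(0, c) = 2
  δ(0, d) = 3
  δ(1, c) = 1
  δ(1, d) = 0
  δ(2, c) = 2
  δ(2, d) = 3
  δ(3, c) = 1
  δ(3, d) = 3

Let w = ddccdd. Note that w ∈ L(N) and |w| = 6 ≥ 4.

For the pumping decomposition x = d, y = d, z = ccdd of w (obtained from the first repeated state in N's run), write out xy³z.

xy^3z = d·d·d·d·ccdd = ddddccdd.
Reading y = d takes N from 3 back to 3, so after x·y·y·y the machine is still in 3, and z then leads to the accepting state 3. Hence ddddccdd ∈ L(N).

ddddccdd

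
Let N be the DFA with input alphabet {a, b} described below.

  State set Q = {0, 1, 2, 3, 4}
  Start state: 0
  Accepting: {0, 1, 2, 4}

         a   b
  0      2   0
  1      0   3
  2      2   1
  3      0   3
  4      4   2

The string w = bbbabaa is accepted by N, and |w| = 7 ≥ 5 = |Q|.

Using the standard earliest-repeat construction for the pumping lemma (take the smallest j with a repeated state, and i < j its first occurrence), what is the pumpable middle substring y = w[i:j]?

b

State sequence: 0 -b-> 0 -b-> 0 -b-> 0 -a-> 2 -b-> 1 -a-> 0 -a-> 2
First repeat at step 1: 0 was already visited.

So i = 0, j = 1, giving x = w[0:0] = ε, y = w[0:1] = b, z = w[1:7] = bbabaa.
Check: |xy| = 1 ≤ 5 and |y| = 1 ≥ 1. Reading y takes N from 0 back to 0, so every xyⁱz is accepted.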